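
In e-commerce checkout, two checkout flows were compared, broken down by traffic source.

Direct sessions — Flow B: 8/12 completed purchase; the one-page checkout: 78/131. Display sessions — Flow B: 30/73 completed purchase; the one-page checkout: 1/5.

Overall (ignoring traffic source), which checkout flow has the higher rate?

Direct: Flow B 8/12 = 66.7%, the one-page checkout 78/131 = 59.5% → Flow B
Display: Flow B 30/73 = 41.1%, the one-page checkout 1/5 = 20.0% → Flow B
Overall: Flow B 38/85 = 44.7%, the one-page checkout 79/136 = 58.1% → the one-page checkout
(Flow B wins every traffic group but the one-page checkout wins overall — Flow B's sessions skew toward the low-rate display group.)

the one-page checkout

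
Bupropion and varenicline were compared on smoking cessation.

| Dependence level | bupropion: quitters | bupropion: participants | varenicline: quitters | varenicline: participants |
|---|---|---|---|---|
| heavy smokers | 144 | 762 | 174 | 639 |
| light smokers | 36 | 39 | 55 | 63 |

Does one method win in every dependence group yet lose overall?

No

Heavy smokers: bupropion 144/762 = 18.9%, varenicline 174/639 = 27.2% → varenicline
Light smokers: bupropion 36/39 = 92.3%, varenicline 55/63 = 87.3% → bupropion
Overall: bupropion 180/801 = 22.5%, varenicline 229/702 = 32.6% → varenicline
Neither sweeps: bupropion wins 1 of 2 groups, varenicline wins 1. Varenicline wins overall but not every group — no Simpson reversal.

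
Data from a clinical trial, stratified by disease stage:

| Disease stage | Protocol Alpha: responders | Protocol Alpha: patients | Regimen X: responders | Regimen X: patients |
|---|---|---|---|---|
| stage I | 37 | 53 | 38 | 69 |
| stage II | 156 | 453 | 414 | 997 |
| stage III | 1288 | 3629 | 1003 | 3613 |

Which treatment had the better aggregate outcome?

Protocol Alpha

Stage I: Protocol Alpha 37/53 = 69.8%, Regimen X 38/69 = 55.1% → Protocol Alpha
Stage II: Protocol Alpha 156/453 = 34.4%, Regimen X 414/997 = 41.5% → Regimen X
Stage III: Protocol Alpha 1288/3629 = 35.5%, Regimen X 1003/3613 = 27.8% → Protocol Alpha
Overall: Protocol Alpha 1481/4135 = 35.8%, Regimen X 1455/4679 = 31.1% → Protocol Alpha
(Neither sweeps every disease group, but Protocol Alpha has the higher pooled rate.)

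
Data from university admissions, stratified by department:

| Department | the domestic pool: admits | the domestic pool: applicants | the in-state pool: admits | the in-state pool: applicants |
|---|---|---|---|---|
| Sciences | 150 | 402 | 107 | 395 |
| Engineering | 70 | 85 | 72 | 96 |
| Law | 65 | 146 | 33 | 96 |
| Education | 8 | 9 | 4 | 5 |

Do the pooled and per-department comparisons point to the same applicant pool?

Sciences: the domestic pool 150/402 = 37.3%, the in-state pool 107/395 = 27.1% → the domestic pool
Engineering: the domestic pool 70/85 = 82.4%, the in-state pool 72/96 = 75.0% → the domestic pool
Law: the domestic pool 65/146 = 44.5%, the in-state pool 33/96 = 34.4% → the domestic pool
Education: the domestic pool 8/9 = 88.9%, the in-state pool 4/5 = 80.0% → the domestic pool
Overall: the domestic pool 293/642 = 45.6%, the in-state pool 216/592 = 36.5% → the domestic pool
The domestic pool wins overall and in every department group — no reversal.

Yes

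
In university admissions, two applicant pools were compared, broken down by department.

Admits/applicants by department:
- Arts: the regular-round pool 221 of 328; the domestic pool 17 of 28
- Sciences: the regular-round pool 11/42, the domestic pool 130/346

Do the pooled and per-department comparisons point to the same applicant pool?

No

Arts: the regular-round pool 221/328 = 67.4%, the domestic pool 17/28 = 60.7% → the regular-round pool
Sciences: the regular-round pool 11/42 = 26.2%, the domestic pool 130/346 = 37.6% → the domestic pool
Overall: the regular-round pool 232/370 = 62.7%, the domestic pool 147/374 = 39.3% → the regular-round pool
Neither sweeps: the regular-round pool wins 1 of 2 groups, the domestic pool wins 1. The regular-round pool wins overall but not every group — no Simpson reversal.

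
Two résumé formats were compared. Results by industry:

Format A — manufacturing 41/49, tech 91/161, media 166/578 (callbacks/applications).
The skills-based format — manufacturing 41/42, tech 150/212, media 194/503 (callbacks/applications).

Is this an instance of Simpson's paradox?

No

Manufacturing: Format A 41/49 = 83.7%, the skills-based format 41/42 = 97.6% → the skills-based format
Tech: Format A 91/161 = 56.5%, the skills-based format 150/212 = 70.8% → the skills-based format
Media: Format A 166/578 = 28.7%, the skills-based format 194/503 = 38.6% → the skills-based format
Overall: Format A 298/788 = 37.8%, the skills-based format 385/757 = 50.9% → the skills-based format
The skills-based format wins overall and in every industry group — no reversal.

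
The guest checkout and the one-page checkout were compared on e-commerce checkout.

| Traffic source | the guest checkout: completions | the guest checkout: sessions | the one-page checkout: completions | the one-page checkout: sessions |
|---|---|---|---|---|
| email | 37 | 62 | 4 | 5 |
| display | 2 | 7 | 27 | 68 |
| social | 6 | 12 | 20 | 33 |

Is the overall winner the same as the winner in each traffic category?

Email: the guest checkout 37/62 = 59.7%, the one-page checkout 4/5 = 80.0% → the one-page checkout
Display: the guest checkout 2/7 = 28.6%, the one-page checkout 27/68 = 39.7% → the one-page checkout
Social: the guest checkout 6/12 = 50.0%, the one-page checkout 20/33 = 60.6% → the one-page checkout
Overall: the guest checkout 45/81 = 55.6%, the one-page checkout 51/106 = 48.1% → the guest checkout
The one-page checkout wins each traffic group but the guest checkout wins overall — the comparison reverses. The one-page checkout's sessions skew toward display, which has a lower base rate.

No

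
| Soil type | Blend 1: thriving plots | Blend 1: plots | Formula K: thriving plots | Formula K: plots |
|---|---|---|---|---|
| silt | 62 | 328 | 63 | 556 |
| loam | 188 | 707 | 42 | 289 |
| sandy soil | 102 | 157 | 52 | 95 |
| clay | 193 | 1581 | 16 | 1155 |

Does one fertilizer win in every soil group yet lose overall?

Silt: Blend 1 62/328 = 18.9%, Formula K 63/556 = 11.3% → Blend 1
Loam: Blend 1 188/707 = 26.6%, Formula K 42/289 = 14.5% → Blend 1
Sandy soil: Blend 1 102/157 = 65.0%, Formula K 52/95 = 54.7% → Blend 1
Clay: Blend 1 193/1581 = 12.2%, Formula K 16/1155 = 1.4% → Blend 1
Overall: Blend 1 545/2773 = 19.7%, Formula K 173/2095 = 8.3% → Blend 1
Blend 1 wins overall and in every soil group — no reversal.

No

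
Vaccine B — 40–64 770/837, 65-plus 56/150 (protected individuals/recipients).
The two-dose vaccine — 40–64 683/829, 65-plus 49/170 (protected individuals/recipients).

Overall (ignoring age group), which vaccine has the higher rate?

40–64: Vaccine B 770/837 = 92.0%, the two-dose vaccine 683/829 = 82.4% → Vaccine B
65-plus: Vaccine B 56/150 = 37.3%, the two-dose vaccine 49/170 = 28.8% → Vaccine B
Overall: Vaccine B 826/987 = 83.7%, the two-dose vaccine 732/999 = 73.3% → Vaccine B

Vaccine B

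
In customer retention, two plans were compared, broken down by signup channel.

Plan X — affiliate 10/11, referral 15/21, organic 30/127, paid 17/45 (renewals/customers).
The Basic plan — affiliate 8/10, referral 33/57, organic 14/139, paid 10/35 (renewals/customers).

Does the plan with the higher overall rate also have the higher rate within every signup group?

Affiliate: Plan X 10/11 = 90.9%, the Basic plan 8/10 = 80.0% → Plan X
Referral: Plan X 15/21 = 71.4%, the Basic plan 33/57 = 57.9% → Plan X
Organic: Plan X 30/127 = 23.6%, the Basic plan 14/139 = 10.1% → Plan X
Paid: Plan X 17/45 = 37.8%, the Basic plan 10/35 = 28.6% → Plan X
Overall: Plan X 72/204 = 35.3%, the Basic plan 65/241 = 27.0% → Plan X
Plan X wins overall and in every signup group — no reversal.

Yes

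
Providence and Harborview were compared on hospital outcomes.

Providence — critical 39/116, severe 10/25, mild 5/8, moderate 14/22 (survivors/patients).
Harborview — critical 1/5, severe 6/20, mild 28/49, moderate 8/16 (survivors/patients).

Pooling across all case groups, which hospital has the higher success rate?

Harborview

Critical: Providence 39/116 = 33.6%, Harborview 1/5 = 20.0% → Providence
Severe: Providence 10/25 = 40.0%, Harborview 6/20 = 30.0% → Providence
Mild: Providence 5/8 = 62.5%, Harborview 28/49 = 57.1% → Providence
Moderate: Providence 14/22 = 63.6%, Harborview 8/16 = 50.0% → Providence
Overall: Providence 68/171 = 39.8%, Harborview 43/90 = 47.8% → Harborview
(Providence wins every case group but Harborview wins overall — Providence's patients skew toward the low-rate critical group.)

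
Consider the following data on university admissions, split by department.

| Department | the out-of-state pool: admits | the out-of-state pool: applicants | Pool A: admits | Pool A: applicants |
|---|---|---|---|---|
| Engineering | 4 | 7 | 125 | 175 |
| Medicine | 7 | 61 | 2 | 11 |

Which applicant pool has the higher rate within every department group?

Pool A

Engineering: the out-of-state pool 4/7 = 57.1%, Pool A 125/175 = 71.4% → Pool A
Medicine: the out-of-state pool 7/61 = 11.5%, Pool A 2/11 = 18.2% → Pool A
Pool A has the higher rate in both groups.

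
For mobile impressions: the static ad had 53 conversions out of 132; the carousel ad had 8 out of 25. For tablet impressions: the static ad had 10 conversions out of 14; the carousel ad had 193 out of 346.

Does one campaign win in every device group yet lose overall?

Mobile: the static ad 53/132 = 40.2%, the carousel ad 8/25 = 32.0% → the static ad
Tablet: the static ad 10/14 = 71.4%, the carousel ad 193/346 = 55.8% → the static ad
Overall: the static ad 63/146 = 43.2%, the carousel ad 201/371 = 54.2% → the carousel ad
The static ad wins each device group but the carousel ad wins overall — the comparison reverses. The static ad's impressions skew toward mobile, which has a lower base rate.

Yes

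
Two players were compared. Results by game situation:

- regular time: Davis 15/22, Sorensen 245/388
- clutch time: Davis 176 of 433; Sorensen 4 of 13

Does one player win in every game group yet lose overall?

Yes

Regular time: Davis 15/22 = 68.2%, Sorensen 245/388 = 63.1% → Davis
Clutch time: Davis 176/433 = 40.6%, Sorensen 4/13 = 30.8% → Davis
Overall: Davis 191/455 = 42.0%, Sorensen 249/401 = 62.1% → Sorensen
Davis wins each game group but Sorensen wins overall — the comparison reverses. Davis's attempts skew toward clutch time, which has a lower base rate.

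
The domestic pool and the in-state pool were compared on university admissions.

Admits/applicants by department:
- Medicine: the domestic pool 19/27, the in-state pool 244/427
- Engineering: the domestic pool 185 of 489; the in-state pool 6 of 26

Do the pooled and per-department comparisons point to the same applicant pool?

No

Medicine: the domestic pool 19/27 = 70.4%, the in-state pool 244/427 = 57.1% → the domestic pool
Engineering: the domestic pool 185/489 = 37.8%, the in-state pool 6/26 = 23.1% → the domestic pool
Overall: the domestic pool 204/516 = 39.5%, the in-state pool 250/453 = 55.2% → the in-state pool
The domestic pool wins each department group but the in-state pool wins overall — the comparison reverses. The domestic pool's applicants skew toward Engineering, which has a lower base rate.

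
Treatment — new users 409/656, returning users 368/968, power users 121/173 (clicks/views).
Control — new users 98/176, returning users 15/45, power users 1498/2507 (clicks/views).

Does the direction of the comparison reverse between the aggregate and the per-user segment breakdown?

New users: Treatment 409/656 = 62.3%, Control 98/176 = 55.7% → Treatment
Returning users: Treatment 368/968 = 38.0%, Control 15/45 = 33.3% → Treatment
Power users: Treatment 121/173 = 69.9%, Control 1498/2507 = 59.8% → Treatment
Overall: Treatment 898/1797 = 50.0%, Control 1611/2728 = 59.1% → Control
Treatment wins each user group but Control wins overall — the comparison reverses. Treatment's views skew toward returning users, which has a lower base rate.

Yes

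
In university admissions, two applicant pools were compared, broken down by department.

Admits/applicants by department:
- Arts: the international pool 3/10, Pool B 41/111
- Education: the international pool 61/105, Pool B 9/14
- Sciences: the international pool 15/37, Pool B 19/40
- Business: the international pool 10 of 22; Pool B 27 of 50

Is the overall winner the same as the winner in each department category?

Arts: the international pool 3/10 = 30.0%, Pool B 41/111 = 36.9% → Pool B
Education: the international pool 61/105 = 58.1%, Pool B 9/14 = 64.3% → Pool B
Sciences: the international pool 15/37 = 40.5%, Pool B 19/40 = 47.5% → Pool B
Business: the international pool 10/22 = 45.5%, Pool B 27/50 = 54.0% → Pool B
Overall: the international pool 89/174 = 51.1%, Pool B 96/215 = 44.7% → the international pool
Pool B wins each department group but the international pool wins overall — the comparison reverses. Pool B's applicants skew toward Arts, which has a lower base rate.

No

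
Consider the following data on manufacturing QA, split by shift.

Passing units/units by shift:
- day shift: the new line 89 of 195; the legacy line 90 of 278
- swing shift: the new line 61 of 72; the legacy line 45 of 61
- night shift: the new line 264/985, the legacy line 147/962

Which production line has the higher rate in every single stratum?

the new line

Day shift: the new line 89/195 = 45.6%, the legacy line 90/278 = 32.4% → the new line
Swing shift: the new line 61/72 = 84.7%, the legacy line 45/61 = 73.8% → the new line
Night shift: the new line 264/985 = 26.8%, the legacy line 147/962 = 15.3% → the new line
The new line has the higher rate in all 3 groups.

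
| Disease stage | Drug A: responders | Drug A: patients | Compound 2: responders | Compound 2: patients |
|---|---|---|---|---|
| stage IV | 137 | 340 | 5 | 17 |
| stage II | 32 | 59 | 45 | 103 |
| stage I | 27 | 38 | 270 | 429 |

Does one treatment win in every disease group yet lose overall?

Stage IV: Drug A 137/340 = 40.3%, Compound 2 5/17 = 29.4% → Drug A
Stage II: Drug A 32/59 = 54.2%, Compound 2 45/103 = 43.7% → Drug A
Stage I: Drug A 27/38 = 71.1%, Compound 2 270/429 = 62.9% → Drug A
Overall: Drug A 196/437 = 44.9%, Compound 2 320/549 = 58.3% → Compound 2
Drug A wins each disease group but Compound 2 wins overall — the comparison reverses. Drug A's patients skew toward stage IV, which has a lower base rate.

Yes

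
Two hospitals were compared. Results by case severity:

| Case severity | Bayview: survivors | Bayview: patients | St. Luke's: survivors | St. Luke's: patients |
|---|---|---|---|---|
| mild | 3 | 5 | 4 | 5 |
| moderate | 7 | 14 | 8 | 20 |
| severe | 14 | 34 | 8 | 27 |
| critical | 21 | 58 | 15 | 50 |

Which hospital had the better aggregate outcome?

Bayview

Mild: Bayview 3/5 = 60.0%, St. Luke's 4/5 = 80.0% → St. Luke's
Moderate: Bayview 7/14 = 50.0%, St. Luke's 8/20 = 40.0% → Bayview
Severe: Bayview 14/34 = 41.2%, St. Luke's 8/27 = 29.6% → Bayview
Critical: Bayview 21/58 = 36.2%, St. Luke's 15/50 = 30.0% → Bayview
Overall: Bayview 45/111 = 40.5%, St. Luke's 35/102 = 34.3% → Bayview
(Neither sweeps every case group, but Bayview has the higher pooled rate.)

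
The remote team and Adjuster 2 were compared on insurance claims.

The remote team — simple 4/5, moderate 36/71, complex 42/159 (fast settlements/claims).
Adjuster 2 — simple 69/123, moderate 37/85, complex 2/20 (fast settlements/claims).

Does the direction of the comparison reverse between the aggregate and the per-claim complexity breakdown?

Simple: the remote team 4/5 = 80.0%, Adjuster 2 69/123 = 56.1% → the remote team
Moderate: the remote team 36/71 = 50.7%, Adjuster 2 37/85 = 43.5% → the remote team
Complex: the remote team 42/159 = 26.4%, Adjuster 2 2/20 = 10.0% → the remote team
Overall: the remote team 82/235 = 34.9%, Adjuster 2 108/228 = 47.4% → Adjuster 2
The remote team wins each claim group but Adjuster 2 wins overall — the comparison reverses. The remote team's claims skew toward complex, which has a lower base rate.

Yes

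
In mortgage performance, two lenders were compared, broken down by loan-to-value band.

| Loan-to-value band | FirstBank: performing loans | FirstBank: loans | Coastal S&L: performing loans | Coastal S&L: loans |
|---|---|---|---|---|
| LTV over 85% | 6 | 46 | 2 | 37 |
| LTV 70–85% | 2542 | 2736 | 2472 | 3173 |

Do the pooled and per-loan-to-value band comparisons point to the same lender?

Yes

LTV over 85%: FirstBank 6/46 = 13.0%, Coastal S&L 2/37 = 5.4% → FirstBank
LTV 70–85%: FirstBank 2542/2736 = 92.9%, Coastal S&L 2472/3173 = 77.9% → FirstBank
Overall: FirstBank 2548/2782 = 91.6%, Coastal S&L 2474/3210 = 77.1% → FirstBank
FirstBank wins overall and in every loan-to-value group — no reversal.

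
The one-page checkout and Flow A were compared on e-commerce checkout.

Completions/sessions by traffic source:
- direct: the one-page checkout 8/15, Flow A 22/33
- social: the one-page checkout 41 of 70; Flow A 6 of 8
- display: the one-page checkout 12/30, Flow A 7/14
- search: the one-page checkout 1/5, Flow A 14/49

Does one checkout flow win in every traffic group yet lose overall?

Yes

Direct: the one-page checkout 8/15 = 53.3%, Flow A 22/33 = 66.7% → Flow A
Social: the one-page checkout 41/70 = 58.6%, Flow A 6/8 = 75.0% → Flow A
Display: the one-page checkout 12/30 = 40.0%, Flow A 7/14 = 50.0% → Flow A
Search: the one-page checkout 1/5 = 20.0%, Flow A 14/49 = 28.6% → Flow A
Overall: the one-page checkout 62/120 = 51.7%, Flow A 49/104 = 47.1% → the one-page checkout
Flow A wins each traffic group but the one-page checkout wins overall — the comparison reverses. Flow A's sessions skew toward search, which has a lower base rate.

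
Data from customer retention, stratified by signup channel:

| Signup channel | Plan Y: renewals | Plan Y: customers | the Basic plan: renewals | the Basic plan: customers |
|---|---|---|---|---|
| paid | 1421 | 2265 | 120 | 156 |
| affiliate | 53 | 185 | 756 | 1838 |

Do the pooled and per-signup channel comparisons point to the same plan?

No

Paid: Plan Y 1421/2265 = 62.7%, the Basic plan 120/156 = 76.9% → the Basic plan
Affiliate: Plan Y 53/185 = 28.6%, the Basic plan 756/1838 = 41.1% → the Basic plan
Overall: Plan Y 1474/2450 = 60.2%, the Basic plan 876/1994 = 43.9% → Plan Y
The Basic plan wins each signup group but Plan Y wins overall — the comparison reverses. The Basic plan's customers skew toward affiliate, which has a lower base rate.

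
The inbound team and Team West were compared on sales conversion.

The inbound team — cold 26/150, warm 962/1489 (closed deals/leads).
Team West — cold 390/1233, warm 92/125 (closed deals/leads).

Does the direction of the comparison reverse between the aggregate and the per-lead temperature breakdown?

Cold: the inbound team 26/150 = 17.3%, Team West 390/1233 = 31.6% → Team West
Warm: the inbound team 962/1489 = 64.6%, Team West 92/125 = 73.6% → Team West
Overall: the inbound team 988/1639 = 60.3%, Team West 482/1358 = 35.5% → the inbound team
Team West wins each lead group but the inbound team wins overall — the comparison reverses. Team West's leads skew toward cold, which has a lower base rate.

Yes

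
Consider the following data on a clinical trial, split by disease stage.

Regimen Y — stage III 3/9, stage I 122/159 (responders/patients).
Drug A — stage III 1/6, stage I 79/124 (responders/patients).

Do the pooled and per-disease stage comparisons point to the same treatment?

Yes

Stage III: Regimen Y 3/9 = 33.3%, Drug A 1/6 = 16.7% → Regimen Y
Stage I: Regimen Y 122/159 = 76.7%, Drug A 79/124 = 63.7% → Regimen Y
Overall: Regimen Y 125/168 = 74.4%, Drug A 80/130 = 61.5% → Regimen Y
Regimen Y wins overall and in every disease group — no reversal.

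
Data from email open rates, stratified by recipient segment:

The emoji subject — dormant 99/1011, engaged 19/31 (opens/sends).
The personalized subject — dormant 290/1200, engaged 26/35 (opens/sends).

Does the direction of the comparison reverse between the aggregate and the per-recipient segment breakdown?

No

Dormant: the emoji subject 99/1011 = 9.8%, the personalized subject 290/1200 = 24.2% → the personalized subject
Engaged: the emoji subject 19/31 = 61.3%, the personalized subject 26/35 = 74.3% → the personalized subject
Overall: the emoji subject 118/1042 = 11.3%, the personalized subject 316/1235 = 25.6% → the personalized subject
The personalized subject wins overall and in every recipient group — no reversal.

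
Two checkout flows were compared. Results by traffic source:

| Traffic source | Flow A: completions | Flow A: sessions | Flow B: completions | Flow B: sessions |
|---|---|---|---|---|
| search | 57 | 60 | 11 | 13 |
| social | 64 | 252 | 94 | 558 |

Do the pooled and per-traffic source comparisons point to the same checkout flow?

Search: Flow A 57/60 = 95.0%, Flow B 11/13 = 84.6% → Flow A
Social: Flow A 64/252 = 25.4%, Flow B 94/558 = 16.8% → Flow A
Overall: Flow A 121/312 = 38.8%, Flow B 105/571 = 18.4% → Flow A
Flow A wins overall and in every traffic group — no reversal.

Yes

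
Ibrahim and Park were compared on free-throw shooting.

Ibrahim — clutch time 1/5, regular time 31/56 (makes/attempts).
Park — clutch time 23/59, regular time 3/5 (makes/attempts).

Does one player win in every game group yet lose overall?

Yes

Clutch time: Ibrahim 1/5 = 20.0%, Park 23/59 = 39.0% → Park
Regular time: Ibrahim 31/56 = 55.4%, Park 3/5 = 60.0% → Park
Overall: Ibrahim 32/61 = 52.5%, Park 26/64 = 40.6% → Ibrahim
Park wins each game group but Ibrahim wins overall — the comparison reverses. Park's attempts skew toward clutch time, which has a lower base rate.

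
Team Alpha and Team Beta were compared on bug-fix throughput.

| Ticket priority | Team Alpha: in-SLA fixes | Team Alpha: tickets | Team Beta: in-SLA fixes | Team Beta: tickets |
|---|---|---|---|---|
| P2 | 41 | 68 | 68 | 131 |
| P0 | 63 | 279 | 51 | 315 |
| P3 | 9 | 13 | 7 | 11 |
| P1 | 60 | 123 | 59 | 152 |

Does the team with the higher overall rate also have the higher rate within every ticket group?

Yes

P2: Team Alpha 41/68 = 60.3%, Team Beta 68/131 = 51.9% → Team Alpha
P0: Team Alpha 63/279 = 22.6%, Team Beta 51/315 = 16.2% → Team Alpha
P3: Team Alpha 9/13 = 69.2%, Team Beta 7/11 = 63.6% → Team Alpha
P1: Team Alpha 60/123 = 48.8%, Team Beta 59/152 = 38.8% → Team Alpha
Overall: Team Alpha 173/483 = 35.8%, Team Beta 185/609 = 30.4% → Team Alpha
Team Alpha wins overall and in every ticket group — no reversal.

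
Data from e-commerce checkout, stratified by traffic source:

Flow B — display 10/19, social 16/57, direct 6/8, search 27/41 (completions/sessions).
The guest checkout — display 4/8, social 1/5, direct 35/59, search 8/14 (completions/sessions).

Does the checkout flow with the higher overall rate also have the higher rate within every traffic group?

No

Display: Flow B 10/19 = 52.6%, the guest checkout 4/8 = 50.0% → Flow B
Social: Flow B 16/57 = 28.1%, the guest checkout 1/5 = 20.0% → Flow B
Direct: Flow B 6/8 = 75.0%, the guest checkout 35/59 = 59.3% → Flow B
Search: Flow B 27/41 = 65.9%, the guest checkout 8/14 = 57.1% → Flow B
Overall: Flow B 59/125 = 47.2%, the guest checkout 48/86 = 55.8% → the guest checkout
Flow B wins each traffic group but the guest checkout wins overall — the comparison reverses. Flow B's sessions skew toward social, which has a lower base rate.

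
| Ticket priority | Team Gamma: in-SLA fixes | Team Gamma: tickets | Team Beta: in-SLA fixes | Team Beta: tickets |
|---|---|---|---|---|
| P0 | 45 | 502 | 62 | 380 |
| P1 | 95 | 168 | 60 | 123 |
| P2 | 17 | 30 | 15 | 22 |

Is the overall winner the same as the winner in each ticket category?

P0: Team Gamma 45/502 = 9.0%, Team Beta 62/380 = 16.3% → Team Beta
P1: Team Gamma 95/168 = 56.5%, Team Beta 60/123 = 48.8% → Team Gamma
P2: Team Gamma 17/30 = 56.7%, Team Beta 15/22 = 68.2% → Team Beta
Overall: Team Gamma 157/700 = 22.4%, Team Beta 137/525 = 26.1% → Team Beta
Neither sweeps: Team Gamma wins 1 of 3 groups, Team Beta wins 2. Team Beta wins overall but not every group — no Simpson reversal.

No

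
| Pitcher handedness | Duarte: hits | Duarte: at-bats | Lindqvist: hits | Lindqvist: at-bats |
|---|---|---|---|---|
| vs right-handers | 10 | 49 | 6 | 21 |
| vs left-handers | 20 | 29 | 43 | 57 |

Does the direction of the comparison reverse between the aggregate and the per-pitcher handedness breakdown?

No

Vs right-handers: Duarte 10/49 = 20.4%, Lindqvist 6/21 = 28.6% → Lindqvist
Vs left-handers: Duarte 20/29 = 69.0%, Lindqvist 43/57 = 75.4% → Lindqvist
Overall: Duarte 30/78 = 38.5%, Lindqvist 49/78 = 62.8% → Lindqvist
Lindqvist wins overall and in every pitcher group — no reversal.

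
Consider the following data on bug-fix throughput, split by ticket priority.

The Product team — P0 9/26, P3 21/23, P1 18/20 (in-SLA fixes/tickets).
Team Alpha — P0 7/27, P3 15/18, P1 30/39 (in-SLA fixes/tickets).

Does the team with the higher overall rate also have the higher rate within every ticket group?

P0: the Product team 9/26 = 34.6%, Team Alpha 7/27 = 25.9% → the Product team
P3: the Product team 21/23 = 91.3%, Team Alpha 15/18 = 83.3% → the Product team
P1: the Product team 18/20 = 90.0%, Team Alpha 30/39 = 76.9% → the Product team
Overall: the Product team 48/69 = 69.6%, Team Alpha 52/84 = 61.9% → the Product team
The Product team wins overall and in every ticket group — no reversal.

Yes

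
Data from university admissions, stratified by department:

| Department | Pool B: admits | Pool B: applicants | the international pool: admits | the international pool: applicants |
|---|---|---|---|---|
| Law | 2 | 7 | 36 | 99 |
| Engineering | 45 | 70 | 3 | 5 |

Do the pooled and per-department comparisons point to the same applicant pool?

No

Law: Pool B 2/7 = 28.6%, the international pool 36/99 = 36.4% → the international pool
Engineering: Pool B 45/70 = 64.3%, the international pool 3/5 = 60.0% → Pool B
Overall: Pool B 47/77 = 61.0%, the international pool 39/104 = 37.5% → Pool B
Neither sweeps: Pool B wins 1 of 2 groups, the international pool wins 1. Pool B wins overall but not every group — no Simpson reversal.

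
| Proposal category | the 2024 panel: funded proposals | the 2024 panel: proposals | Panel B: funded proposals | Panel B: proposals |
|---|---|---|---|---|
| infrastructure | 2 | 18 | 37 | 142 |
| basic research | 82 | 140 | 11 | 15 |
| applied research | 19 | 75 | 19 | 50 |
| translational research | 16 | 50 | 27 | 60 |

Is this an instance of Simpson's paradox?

Yes

Infrastructure: the 2024 panel 2/18 = 11.1%, Panel B 37/142 = 26.1% → Panel B
Basic research: the 2024 panel 82/140 = 58.6%, Panel B 11/15 = 73.3% → Panel B
Applied research: the 2024 panel 19/75 = 25.3%, Panel B 19/50 = 38.0% → Panel B
Translational research: the 2024 panel 16/50 = 32.0%, Panel B 27/60 = 45.0% → Panel B
Overall: the 2024 panel 119/283 = 42.0%, Panel B 94/267 = 35.2% → the 2024 panel
Panel B wins each proposal group but the 2024 panel wins overall — the comparison reverses. Panel B's proposals skew toward infrastructure, which has a lower base rate.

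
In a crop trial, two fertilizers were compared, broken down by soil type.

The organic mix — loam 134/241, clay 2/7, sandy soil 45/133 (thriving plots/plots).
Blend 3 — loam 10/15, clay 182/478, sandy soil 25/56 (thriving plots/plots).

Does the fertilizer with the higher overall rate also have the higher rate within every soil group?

No

Loam: the organic mix 134/241 = 55.6%, Blend 3 10/15 = 66.7% → Blend 3
Clay: the organic mix 2/7 = 28.6%, Blend 3 182/478 = 38.1% → Blend 3
Sandy soil: the organic mix 45/133 = 33.8%, Blend 3 25/56 = 44.6% → Blend 3
Overall: the organic mix 181/381 = 47.5%, Blend 3 217/549 = 39.5% → the organic mix
Blend 3 wins each soil group but the organic mix wins overall — the comparison reverses. Blend 3's plots skew toward clay, which has a lower base rate.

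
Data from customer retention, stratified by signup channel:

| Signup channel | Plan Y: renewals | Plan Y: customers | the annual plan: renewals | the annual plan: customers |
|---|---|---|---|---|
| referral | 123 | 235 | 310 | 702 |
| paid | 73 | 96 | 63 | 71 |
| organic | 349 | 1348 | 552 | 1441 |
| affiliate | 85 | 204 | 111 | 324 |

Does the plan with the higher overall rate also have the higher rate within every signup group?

No

Referral: Plan Y 123/235 = 52.3%, the annual plan 310/702 = 44.2% → Plan Y
Paid: Plan Y 73/96 = 76.0%, the annual plan 63/71 = 88.7% → the annual plan
Organic: Plan Y 349/1348 = 25.9%, the annual plan 552/1441 = 38.3% → the annual plan
Affiliate: Plan Y 85/204 = 41.7%, the annual plan 111/324 = 34.3% → Plan Y
Overall: Plan Y 630/1883 = 33.5%, the annual plan 1036/2538 = 40.8% → the annual plan
Neither sweeps: Plan Y wins 2 of 4 groups, the annual plan wins 2. The annual plan wins overall but not every group — no Simpson reversal.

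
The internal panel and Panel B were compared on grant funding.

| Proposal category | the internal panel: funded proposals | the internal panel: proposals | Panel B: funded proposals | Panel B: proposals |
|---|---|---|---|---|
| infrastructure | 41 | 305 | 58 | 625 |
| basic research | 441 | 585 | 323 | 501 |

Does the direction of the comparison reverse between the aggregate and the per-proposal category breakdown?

Infrastructure: the internal panel 41/305 = 13.4%, Panel B 58/625 = 9.3% → the internal panel
Basic research: the internal panel 441/585 = 75.4%, Panel B 323/501 = 64.5% → the internal panel
Overall: the internal panel 482/890 = 54.2%, Panel B 381/1126 = 33.8% → the internal panel
The internal panel wins overall and in every proposal group — no reversal.

No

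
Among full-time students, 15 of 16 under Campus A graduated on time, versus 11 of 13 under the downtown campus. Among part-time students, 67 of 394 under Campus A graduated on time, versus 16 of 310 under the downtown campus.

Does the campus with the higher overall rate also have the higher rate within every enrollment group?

Yes

Full-time: Campus A 15/16 = 93.8%, the downtown campus 11/13 = 84.6% → Campus A
Part-time: Campus A 67/394 = 17.0%, the downtown campus 16/310 = 5.2% → Campus A
Overall: Campus A 82/410 = 20.0%, the downtown campus 27/323 = 8.4% → Campus A
Campus A wins overall and in every enrollment group — no reversal.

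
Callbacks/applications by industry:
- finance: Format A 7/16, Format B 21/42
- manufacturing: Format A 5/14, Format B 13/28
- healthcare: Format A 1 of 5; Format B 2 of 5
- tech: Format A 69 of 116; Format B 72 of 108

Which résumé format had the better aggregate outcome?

Format B

Finance: Format A 7/16 = 43.8%, Format B 21/42 = 50.0% → Format B
Manufacturing: Format A 5/14 = 35.7%, Format B 13/28 = 46.4% → Format B
Healthcare: Format A 1/5 = 20.0%, Format B 2/5 = 40.0% → Format B
Tech: Format A 69/116 = 59.5%, Format B 72/108 = 66.7% → Format B
Overall: Format A 82/151 = 54.3%, Format B 108/183 = 59.0% → Format B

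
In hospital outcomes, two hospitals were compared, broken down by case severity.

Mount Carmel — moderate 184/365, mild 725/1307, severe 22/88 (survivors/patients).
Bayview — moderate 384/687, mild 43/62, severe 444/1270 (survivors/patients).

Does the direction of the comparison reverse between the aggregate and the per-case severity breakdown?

Yes

Moderate: Mount Carmel 184/365 = 50.4%, Bayview 384/687 = 55.9% → Bayview
Mild: Mount Carmel 725/1307 = 55.5%, Bayview 43/62 = 69.4% → Bayview
Severe: Mount Carmel 22/88 = 25.0%, Bayview 444/1270 = 35.0% → Bayview
Overall: Mount Carmel 931/1760 = 52.9%, Bayview 871/2019 = 43.1% → Mount Carmel
Bayview wins each case group but Mount Carmel wins overall — the comparison reverses. Bayview's patients skew toward severe, which has a lower base rate.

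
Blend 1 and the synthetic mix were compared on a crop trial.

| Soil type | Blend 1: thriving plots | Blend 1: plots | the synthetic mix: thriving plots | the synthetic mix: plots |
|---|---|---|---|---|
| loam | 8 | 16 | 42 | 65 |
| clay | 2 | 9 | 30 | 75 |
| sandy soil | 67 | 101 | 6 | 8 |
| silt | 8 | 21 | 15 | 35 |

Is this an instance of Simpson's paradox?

Loam: Blend 1 8/16 = 50.0%, the synthetic mix 42/65 = 64.6% → the synthetic mix
Clay: Blend 1 2/9 = 22.2%, the synthetic mix 30/75 = 40.0% → the synthetic mix
Sandy soil: Blend 1 67/101 = 66.3%, the synthetic mix 6/8 = 75.0% → the synthetic mix
Silt: Blend 1 8/21 = 38.1%, the synthetic mix 15/35 = 42.9% → the synthetic mix
Overall: Blend 1 85/147 = 57.8%, the synthetic mix 93/183 = 50.8% → Blend 1
The synthetic mix wins each soil group but Blend 1 wins overall — the comparison reverses. The synthetic mix's plots skew toward clay, which has a lower base rate.

Yes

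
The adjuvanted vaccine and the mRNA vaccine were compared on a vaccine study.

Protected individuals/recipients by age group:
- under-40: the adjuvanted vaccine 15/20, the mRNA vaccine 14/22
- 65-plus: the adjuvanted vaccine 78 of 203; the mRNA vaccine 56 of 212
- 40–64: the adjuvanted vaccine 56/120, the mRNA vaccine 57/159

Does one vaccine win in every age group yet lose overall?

Under-40: the adjuvanted vaccine 15/20 = 75.0%, the mRNA vaccine 14/22 = 63.6% → the adjuvanted vaccine
65-plus: the adjuvanted vaccine 78/203 = 38.4%, the mRNA vaccine 56/212 = 26.4% → the adjuvanted vaccine
40–64: the adjuvanted vaccine 56/120 = 46.7%, the mRNA vaccine 57/159 = 35.8% → the adjuvanted vaccine
Overall: the adjuvanted vaccine 149/343 = 43.4%, the mRNA vaccine 127/393 = 32.3% → the adjuvanted vaccine
The adjuvanted vaccine wins overall and in every age group — no reversal.

No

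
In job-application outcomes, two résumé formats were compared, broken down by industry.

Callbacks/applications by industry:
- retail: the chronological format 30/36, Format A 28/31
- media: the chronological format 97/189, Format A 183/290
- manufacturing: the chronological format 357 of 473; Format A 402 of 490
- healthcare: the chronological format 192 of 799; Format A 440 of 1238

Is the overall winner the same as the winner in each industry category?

Retail: the chronological format 30/36 = 83.3%, Format A 28/31 = 90.3% → Format A
Media: the chronological format 97/189 = 51.3%, Format A 183/290 = 63.1% → Format A
Manufacturing: the chronological format 357/473 = 75.5%, Format A 402/490 = 82.0% → Format A
Healthcare: the chronological format 192/799 = 24.0%, Format A 440/1238 = 35.5% → Format A
Overall: the chronological format 676/1497 = 45.2%, Format A 1053/2049 = 51.4% → Format A
Format A wins overall and in every industry group — no reversal.

Yes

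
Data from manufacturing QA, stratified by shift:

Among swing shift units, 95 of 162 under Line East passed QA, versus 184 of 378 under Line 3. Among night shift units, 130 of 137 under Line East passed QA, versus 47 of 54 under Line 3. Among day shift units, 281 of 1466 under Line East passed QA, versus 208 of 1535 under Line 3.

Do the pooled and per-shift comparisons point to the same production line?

Swing shift: Line East 95/162 = 58.6%, Line 3 184/378 = 48.7% → Line East
Night shift: Line East 130/137 = 94.9%, Line 3 47/54 = 87.0% → Line East
Day shift: Line East 281/1466 = 19.2%, Line 3 208/1535 = 13.6% → Line East
Overall: Line East 506/1765 = 28.7%, Line 3 439/1967 = 22.3% → Line East
Line East wins overall and in every shift group — no reversal.

Yes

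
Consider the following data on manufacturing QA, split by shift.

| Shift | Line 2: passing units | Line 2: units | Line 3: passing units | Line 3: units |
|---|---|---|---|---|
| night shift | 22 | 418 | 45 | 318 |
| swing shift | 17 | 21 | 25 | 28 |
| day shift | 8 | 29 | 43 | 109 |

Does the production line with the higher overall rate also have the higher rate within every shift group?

Yes

Night shift: Line 2 22/418 = 5.3%, Line 3 45/318 = 14.2% → Line 3
Swing shift: Line 2 17/21 = 81.0%, Line 3 25/28 = 89.3% → Line 3
Day shift: Line 2 8/29 = 27.6%, Line 3 43/109 = 39.4% → Line 3
Overall: Line 2 47/468 = 10.0%, Line 3 113/455 = 24.8% → Line 3
Line 3 wins overall and in every shift group — no reversal.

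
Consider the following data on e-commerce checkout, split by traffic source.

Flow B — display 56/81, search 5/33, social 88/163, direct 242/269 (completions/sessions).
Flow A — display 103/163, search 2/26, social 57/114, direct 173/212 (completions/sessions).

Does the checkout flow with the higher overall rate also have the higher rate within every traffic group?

Yes

Display: Flow B 56/81 = 69.1%, Flow A 103/163 = 63.2% → Flow B
Search: Flow B 5/33 = 15.2%, Flow A 2/26 = 7.7% → Flow B
Social: Flow B 88/163 = 54.0%, Flow A 57/114 = 50.0% → Flow B
Direct: Flow B 242/269 = 90.0%, Flow A 173/212 = 81.6% → Flow B
Overall: Flow B 391/546 = 71.6%, Flow A 335/515 = 65.0% → Flow B
Flow B wins overall and in every traffic group — no reversal.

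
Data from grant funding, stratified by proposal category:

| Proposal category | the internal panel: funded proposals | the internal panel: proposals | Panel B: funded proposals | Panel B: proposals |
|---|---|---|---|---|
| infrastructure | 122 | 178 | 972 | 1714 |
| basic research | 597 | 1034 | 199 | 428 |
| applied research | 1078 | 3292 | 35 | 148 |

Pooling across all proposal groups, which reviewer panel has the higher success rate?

Panel B

Infrastructure: the internal panel 122/178 = 68.5%, Panel B 972/1714 = 56.7% → the internal panel
Basic research: the internal panel 597/1034 = 57.7%, Panel B 199/428 = 46.5% → the internal panel
Applied research: the internal panel 1078/3292 = 32.7%, Panel B 35/148 = 23.6% → the internal panel
Overall: the internal panel 1797/4504 = 39.9%, Panel B 1206/2290 = 52.7% → Panel B
(The internal panel wins every proposal group but Panel B wins overall — the internal panel's proposals skew toward the low-rate applied research group.)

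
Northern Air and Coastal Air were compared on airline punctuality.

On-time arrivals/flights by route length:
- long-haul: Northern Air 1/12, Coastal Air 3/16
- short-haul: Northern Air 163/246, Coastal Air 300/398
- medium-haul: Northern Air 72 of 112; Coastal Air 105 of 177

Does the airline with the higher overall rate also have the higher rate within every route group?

No

Long-haul: Northern Air 1/12 = 8.3%, Coastal Air 3/16 = 18.8% → Coastal Air
Short-haul: Northern Air 163/246 = 66.3%, Coastal Air 300/398 = 75.4% → Coastal Air
Medium-haul: Northern Air 72/112 = 64.3%, Coastal Air 105/177 = 59.3% → Northern Air
Overall: Northern Air 236/370 = 63.8%, Coastal Air 408/591 = 69.0% → Coastal Air
Neither sweeps: Northern Air wins 1 of 3 groups, Coastal Air wins 2. Coastal Air wins overall but not every group — no Simpson reversal.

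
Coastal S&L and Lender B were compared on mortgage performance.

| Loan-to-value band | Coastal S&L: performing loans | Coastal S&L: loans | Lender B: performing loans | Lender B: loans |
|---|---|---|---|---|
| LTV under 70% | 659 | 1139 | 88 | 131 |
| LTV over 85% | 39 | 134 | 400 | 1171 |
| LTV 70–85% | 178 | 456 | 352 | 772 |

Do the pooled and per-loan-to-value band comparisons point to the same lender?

LTV under 70%: Coastal S&L 659/1139 = 57.9%, Lender B 88/131 = 67.2% → Lender B
LTV over 85%: Coastal S&L 39/134 = 29.1%, Lender B 400/1171 = 34.2% → Lender B
LTV 70–85%: Coastal S&L 178/456 = 39.0%, Lender B 352/772 = 45.6% → Lender B
Overall: Coastal S&L 876/1729 = 50.7%, Lender B 840/2074 = 40.5% → Coastal S&L
Lender B wins each loan-to-value group but Coastal S&L wins overall — the comparison reverses. Lender B's loans skew toward LTV over 85%, which has a lower base rate.

No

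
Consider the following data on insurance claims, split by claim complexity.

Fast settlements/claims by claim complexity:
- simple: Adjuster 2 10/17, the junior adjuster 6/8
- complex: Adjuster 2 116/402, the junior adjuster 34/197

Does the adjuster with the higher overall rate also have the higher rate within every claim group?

No

Simple: Adjuster 2 10/17 = 58.8%, the junior adjuster 6/8 = 75.0% → the junior adjuster
Complex: Adjuster 2 116/402 = 28.9%, the junior adjuster 34/197 = 17.3% → Adjuster 2
Overall: Adjuster 2 126/419 = 30.1%, the junior adjuster 40/205 = 19.5% → Adjuster 2
Neither sweeps: Adjuster 2 wins 1 of 2 groups, the junior adjuster wins 1. Adjuster 2 wins overall but not every group — no Simpson reversal.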